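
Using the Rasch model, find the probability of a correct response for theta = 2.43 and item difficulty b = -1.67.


theta - b = 2.43 - -1.67 = 4.1
exp(-(theta - b)) = exp(-4.1) = 0.0166
P = 1 / (1 + 0.0166)
P = 0.9837

0.9837


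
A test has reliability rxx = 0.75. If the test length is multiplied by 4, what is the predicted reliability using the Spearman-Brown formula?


r_new = (n * rxx) / (1 + (n-1) * rxx)
r_new = (4 * 0.75) / (1 + 3 * 0.75)
r_new = 3.0 / 3.25
r_new = 0.9231

0.9231


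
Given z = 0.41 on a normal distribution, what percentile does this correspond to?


CDF(z) = 0.5 * (1 + erf(z/sqrt(2)))
erf(0.2899) = 0.3182
CDF = 0.6591
Percentile rank = 0.6591 * 100 = 65.91

65.91


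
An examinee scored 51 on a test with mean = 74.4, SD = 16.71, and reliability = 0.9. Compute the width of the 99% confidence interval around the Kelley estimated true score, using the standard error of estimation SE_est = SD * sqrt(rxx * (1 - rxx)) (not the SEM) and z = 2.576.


True score estimate = 0.9*51 + 0.1*74.4 = 53.34
SE_est = SD * sqrt(rxx * (1 - rxx)) = 16.71 * sqrt(0.9 * 0.1) = 16.71 * sqrt(0.09) = 5.013
CI = T_est +/- z * SE_est, so width = 2 * z * SE_est = 2 * 2.576 * 5.013
Width = 25.827

25.827


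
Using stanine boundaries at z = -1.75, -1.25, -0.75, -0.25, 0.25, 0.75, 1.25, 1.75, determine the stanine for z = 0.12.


Stanine boundaries: [-1.75, -1.25, -0.75, -0.25, 0.25, 0.75, 1.25, 1.75]
z = 0.12
Check each boundary:
  z >= -1.75 -> could be stanine 2
  z >= -1.25 -> could be stanine 3
  z >= -0.75 -> could be stanine 4
  z >= -0.25 -> could be stanine 5
  z < 0.25
  z < 0.75
  z < 1.25
  z < 1.75
Highest qualifying boundary gives stanine = 5

5


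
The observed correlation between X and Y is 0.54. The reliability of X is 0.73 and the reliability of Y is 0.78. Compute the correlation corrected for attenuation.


r_corrected = rxy / sqrt(rxx * ryy)
= 0.54 / sqrt(0.73 * 0.78)
= 0.54 / sqrt(0.5694)
= 0.54 / 0.754586
r_corrected = 0.7156

0.7156


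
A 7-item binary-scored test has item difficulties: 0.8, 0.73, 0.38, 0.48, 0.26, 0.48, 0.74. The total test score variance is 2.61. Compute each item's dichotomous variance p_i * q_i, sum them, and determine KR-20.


For each item, compute p_i * q_i:
  Item 1: 0.8 * 0.2 = 0.16
  Item 2: 0.73 * 0.27 = 0.1971
  Item 3: 0.38 * 0.62 = 0.2356
  Item 4: 0.48 * 0.52 = 0.2496
  Item 5: 0.26 * 0.74 = 0.1924
  Item 6: 0.48 * 0.52 = 0.2496
  Item 7: 0.74 * 0.26 = 0.1924
Sum(p_i * q_i) = 0.16 + 0.1971 + 0.2356 + 0.2496 + 0.1924 + 0.2496 + 0.1924 = 1.4767
KR-20 = (k/(k-1)) * (1 - Sum(p_i*q_i) / Var_total)
= (7/6) * (1 - 1.4767/2.61)
= 1.1667 * 0.4342
KR-20 = 0.5066

0.5066


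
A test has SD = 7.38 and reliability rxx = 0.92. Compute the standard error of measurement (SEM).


SEM = SD * sqrt(1 - rxx)
SEM = 7.38 * sqrt(1 - 0.92)
SEM = 7.38 * sqrt(0.08) = 7.38 * 0.282843
SEM = 2.0874

2.0874


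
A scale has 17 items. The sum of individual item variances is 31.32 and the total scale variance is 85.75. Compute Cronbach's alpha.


alpha = (k/(k-1)) * (1 - sum(si^2)/s_total^2)
= (17/16) * (1 - 31.32/85.75)
alpha = 0.6744

0.6744


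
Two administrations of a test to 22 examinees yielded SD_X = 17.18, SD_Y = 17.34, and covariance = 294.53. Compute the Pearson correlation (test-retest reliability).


r = cov(X,Y) / (SD_X * SD_Y)
r = 294.53 / (17.18 * 17.34)
r = 294.53 / 297.9012
r = 0.9887

0.9887


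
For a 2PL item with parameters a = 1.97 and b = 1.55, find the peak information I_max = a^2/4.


For 2PL, max info at theta = b = 1.55
I_max = a^2 / 4 = 1.97^2 / 4
= 3.8809 / 4
I_max = 0.9702

0.9702


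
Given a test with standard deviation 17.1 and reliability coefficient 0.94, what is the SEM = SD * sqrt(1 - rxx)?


SEM = SD * sqrt(1 - rxx)
SEM = 17.1 * sqrt(1 - 0.94)
SEM = 17.1 * sqrt(0.06) = 17.1 * 0.244949
SEM = 4.1886

4.1886


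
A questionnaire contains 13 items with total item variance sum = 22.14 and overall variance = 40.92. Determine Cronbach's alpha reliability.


alpha = (k/(k-1)) * (1 - sum(si^2)/s_total^2)
= (13/12) * (1 - 22.14/40.92)
alpha = 0.4972

0.4972


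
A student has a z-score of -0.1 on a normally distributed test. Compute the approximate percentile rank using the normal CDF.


CDF(z) = 0.5 * (1 + erf(z/sqrt(2)))
erf(-0.0707) = -0.0797
CDF = 0.4602
Percentile rank = 0.4602 * 100 = 46.02

46.02


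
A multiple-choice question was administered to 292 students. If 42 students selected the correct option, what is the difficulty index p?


Item difficulty p = number correct / total examinees
p = 42 / 292
p = 0.1438

0.1438


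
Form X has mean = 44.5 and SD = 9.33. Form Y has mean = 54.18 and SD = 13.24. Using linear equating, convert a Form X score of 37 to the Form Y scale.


slope = SD_Y / SD_X = 13.24 / 9.33 ~ 1.4191
intercept = mean_Y - slope * mean_X = 54.18 - (13.24 / 9.33) * 44.5 ~ -8.969
Y = slope * X + intercept. To avoid rounding drift from the rounded slope/intercept, evaluate the equivalent form Y = mean_Y + SD_Y * (X - mean_X) / SD_X at full precision:
Y = 54.18 + 13.24 * (37 - 44.5) / 9.33
Y = 54.18 - 13.24 * 7.5 / 9.33
Y = 54.18 - 99.3 / 9.33
Y = 54.18 - 10.6431
Y = 43.5369

43.5369


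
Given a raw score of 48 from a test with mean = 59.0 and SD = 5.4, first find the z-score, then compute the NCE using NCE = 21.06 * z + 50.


z = (X - mean) / SD = (48 - 59.0) / 5.4
z = -11.0 / 5.4
z = -2.037
NCE = NCE = 21.06z + 50
Carry z at full precision (z = -11.0 / 5.4) into the conversion:
NCE = 21.06 * (-11.0 / 5.4) + 50 = -231.66 / 5.4 + 50
NCE = -42.9 + 50
NCE = 7.1

7.1


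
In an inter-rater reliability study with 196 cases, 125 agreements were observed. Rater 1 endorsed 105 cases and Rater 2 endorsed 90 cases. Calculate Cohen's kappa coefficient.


P_o = 125/196 = 0.637755
P_e = (105*90 + 91*106) / 38416 = 0.497085
kappa = (P_o - P_e) / (1 - P_e)
kappa = (0.637755 - 0.497085) / (1 - 0.497085)
kappa = 0.2797

0.2797


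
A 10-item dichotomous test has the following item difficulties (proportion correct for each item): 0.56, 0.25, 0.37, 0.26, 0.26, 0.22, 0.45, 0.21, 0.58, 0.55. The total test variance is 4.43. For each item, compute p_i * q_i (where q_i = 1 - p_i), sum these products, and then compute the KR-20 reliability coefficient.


For each item, compute p_i * q_i:
  Item 1: 0.56 * 0.44 = 0.2464
  Item 2: 0.25 * 0.75 = 0.1875
  Item 3: 0.37 * 0.63 = 0.2331
  Item 4: 0.26 * 0.74 = 0.1924
  Item 5: 0.26 * 0.74 = 0.1924
  Item 6: 0.22 * 0.78 = 0.1716
  Item 7: 0.45 * 0.55 = 0.2475
  Item 8: 0.21 * 0.79 = 0.1659
  Item 9: 0.58 * 0.42 = 0.2436
  Item 10: 0.55 * 0.45 = 0.2475
Sum(p_i * q_i) = 0.2464 + 0.1875 + 0.2331 + 0.1924 + 0.1924 + 0.1716 + 0.2475 + 0.1659 + 0.2436 + 0.2475 = 2.1279
KR-20 = (k/(k-1)) * (1 - Sum(p_i*q_i) / Var_total)
= (10/9) * (1 - 2.1279/4.43)
= 1.1111 * 0.5197
KR-20 = 0.5774

0.5774


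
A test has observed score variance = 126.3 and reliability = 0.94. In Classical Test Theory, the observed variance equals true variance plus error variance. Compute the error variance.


var_true = rxx * var_obs = 0.94 * 126.3 = 118.722
var_error = var_obs - var_true
var_error = 126.3 - 118.722
var_error = 7.578

7.578


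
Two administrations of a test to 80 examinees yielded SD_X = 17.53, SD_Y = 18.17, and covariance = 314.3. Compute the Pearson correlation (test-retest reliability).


r = cov(X,Y) / (SD_X * SD_Y)
r = 314.3 / (17.53 * 18.17)
r = 314.3 / 318.5201
r = 0.9868

0.9868


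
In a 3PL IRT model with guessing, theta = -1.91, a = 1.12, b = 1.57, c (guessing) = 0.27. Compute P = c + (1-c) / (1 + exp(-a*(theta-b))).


logit = 1.12*(-1.91 - 1.57) = -3.8976
P* = 1/(1 + exp(--3.8976)) = 0.0199
P = 0.27 + (1 - 0.27) * 0.0199
P = 0.2845

0.2845


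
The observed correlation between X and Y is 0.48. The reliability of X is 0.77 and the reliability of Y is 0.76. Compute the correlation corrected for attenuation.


r_corrected = rxy / sqrt(rxx * ryy)
= 0.48 / sqrt(0.77 * 0.76)
= 0.48 / sqrt(0.5852)
= 0.48 / 0.764984
r_corrected = 0.6275

0.6275


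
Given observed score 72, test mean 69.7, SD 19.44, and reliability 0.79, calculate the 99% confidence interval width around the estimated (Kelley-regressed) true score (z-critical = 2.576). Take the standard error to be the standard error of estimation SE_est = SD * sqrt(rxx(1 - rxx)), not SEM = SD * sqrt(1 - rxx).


True score estimate = 0.79*72 + 0.21*69.7 = 71.517
SE_est = SD * sqrt(rxx * (1 - rxx)) = 19.44 * sqrt(0.79 * 0.21) = 19.44 * sqrt(0.1659) = 7.918072
CI = T_est +/- z * SE_est, so width = 2 * z * SE_est = 2 * 2.576 * 7.918072
Width = 40.7939

40.7939


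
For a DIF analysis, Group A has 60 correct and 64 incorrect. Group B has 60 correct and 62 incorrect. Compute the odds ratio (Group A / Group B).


Odds_A = 60/64 = 0.9375
Odds_B = 60/62 = 0.9677
OR = Odds_A / Odds_B = 0.9375 / 0.9677
Exactly, OR = (60 * 62) / (64 * 60) = 3720 / 3840
OR = 0.9688

0.9688


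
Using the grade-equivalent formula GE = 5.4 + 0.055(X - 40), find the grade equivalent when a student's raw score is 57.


raw - median = 57 - 40 = 17
slope * diff = 0.055 * 17 = 0.935
GE = 5.4 + 0.935
GE = 6.335

6.335


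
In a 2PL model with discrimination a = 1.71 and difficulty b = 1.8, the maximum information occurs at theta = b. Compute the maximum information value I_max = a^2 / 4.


For 2PL, max info at theta = b = 1.8
I_max = a^2 / 4 = 1.71^2 / 4
= 2.9241 / 4
I_max = 0.731

0.731


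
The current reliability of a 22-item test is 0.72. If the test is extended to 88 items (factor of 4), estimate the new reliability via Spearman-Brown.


r_new = (n * rxx) / (1 + (n-1) * rxx)
r_new = (4 * 0.72) / (1 + 3 * 0.72)
r_new = 2.88 / 3.16
r_new = 0.9114

0.9114


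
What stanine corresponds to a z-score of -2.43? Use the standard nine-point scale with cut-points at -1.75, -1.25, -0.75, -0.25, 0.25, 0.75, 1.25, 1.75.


Stanine boundaries: [-1.75, -1.25, -0.75, -0.25, 0.25, 0.75, 1.25, 1.75]
z = -2.43
Check each boundary:
  z < -1.75
  z < -1.25
  z < -0.75
  z < -0.25
  z < 0.25
  z < 0.75
  z < 1.25
  z < 1.75
Highest qualifying boundary gives stanine = 1

1


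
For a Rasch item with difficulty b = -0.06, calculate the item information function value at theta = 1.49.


P = 1/(1+exp(-(1.49--0.06))) = 0.8249
I = P*(1-P) = 0.8249 * 0.1751
I = 0.1444

0.1444


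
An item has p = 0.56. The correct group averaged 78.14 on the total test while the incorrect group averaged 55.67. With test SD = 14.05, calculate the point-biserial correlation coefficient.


q = 1 - p = 0.44
rpb = ((M1 - M0) / SD) * sqrt(p * q)
rpb = ((78.14 - 55.67) / 14.05) * sqrt(0.56 * 0.44)
rpb = 0.7939

0.7939


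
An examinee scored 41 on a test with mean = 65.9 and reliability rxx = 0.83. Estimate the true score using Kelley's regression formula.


T_est = rxx * X + (1 - rxx) * mean
T_est = 0.83 * 41 + 0.17 * 65.9
T_est = 34.03 + 11.203
T_est = 45.233

45.233


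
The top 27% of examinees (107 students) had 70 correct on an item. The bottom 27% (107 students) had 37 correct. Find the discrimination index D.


p_upper = 70/107 = 0.6542
p_lower = 37/107 = 0.3458
D = 0.6542 - 0.3458 = 0.3084

0.3084


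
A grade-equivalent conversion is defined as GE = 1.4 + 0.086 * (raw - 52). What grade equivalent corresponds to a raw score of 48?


raw - median = 48 - 52 = -4
slope * diff = 0.086 * -4 = -0.344
GE = 1.4 + -0.344
GE = 1.056

1.056


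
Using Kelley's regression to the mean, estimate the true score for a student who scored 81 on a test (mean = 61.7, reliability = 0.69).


T_est = rxx * X + (1 - rxx) * mean
T_est = 0.69 * 81 + 0.31 * 61.7
T_est = 55.89 + 19.127
T_est = 75.017

75.017


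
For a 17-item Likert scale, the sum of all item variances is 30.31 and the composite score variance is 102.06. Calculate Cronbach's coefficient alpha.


alpha = (k/(k-1)) * (1 - sum(si^2)/s_total^2)
= (17/16) * (1 - 30.31/102.06)
alpha = 0.747

0.747


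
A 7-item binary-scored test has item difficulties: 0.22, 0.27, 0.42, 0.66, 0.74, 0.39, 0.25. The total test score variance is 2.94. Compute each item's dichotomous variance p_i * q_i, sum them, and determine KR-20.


For each item, compute p_i * q_i:
  Item 1: 0.22 * 0.78 = 0.1716
  Item 2: 0.27 * 0.73 = 0.1971
  Item 3: 0.42 * 0.58 = 0.2436
  Item 4: 0.66 * 0.34 = 0.2244
  Item 5: 0.74 * 0.26 = 0.1924
  Item 6: 0.39 * 0.61 = 0.2379
  Item 7: 0.25 * 0.75 = 0.1875
Sum(p_i * q_i) = 0.1716 + 0.1971 + 0.2436 + 0.2244 + 0.1924 + 0.2379 + 0.1875 = 1.4545
KR-20 = (k/(k-1)) * (1 - Sum(p_i*q_i) / Var_total)
= (7/6) * (1 - 1.4545/2.94)
= 1.1667 * 0.5053
KR-20 = 0.5895

0.5895


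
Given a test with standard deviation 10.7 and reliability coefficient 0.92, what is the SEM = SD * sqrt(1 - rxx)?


SEM = SD * sqrt(1 - rxx)
SEM = 10.7 * sqrt(1 - 0.92)
SEM = 10.7 * sqrt(0.08) = 10.7 * 0.282843
SEM = 3.0264

3.0264


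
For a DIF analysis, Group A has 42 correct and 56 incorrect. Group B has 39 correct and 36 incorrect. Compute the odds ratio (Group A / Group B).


Odds_A = 42/56 = 0.75
Odds_B = 39/36 = 1.0833
OR = Odds_A / Odds_B = 0.75 / 1.0833
Exactly, OR = (42 * 36) / (56 * 39) = 1512 / 2184
OR = 0.6923

0.6923


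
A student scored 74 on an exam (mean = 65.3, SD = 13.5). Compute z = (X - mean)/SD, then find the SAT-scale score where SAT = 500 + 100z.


z = (X - mean) / SD = (74 - 65.3) / 13.5
z = 8.7 / 13.5
z = 0.6444
SAT-scale = SAT = 500 + 100z
Carry z at full precision (z = 8.7 / 13.5) into the conversion:
SAT-scale = 500 + 100 * (8.7 / 13.5) = 500 + 870 / 13.5
SAT-scale = 500 + 64.4444
SAT-scale = 564.4444

564.4444


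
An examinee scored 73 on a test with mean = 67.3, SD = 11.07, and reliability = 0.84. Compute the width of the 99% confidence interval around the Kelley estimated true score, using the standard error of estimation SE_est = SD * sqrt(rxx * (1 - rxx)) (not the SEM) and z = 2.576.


True score estimate = 0.84*73 + 0.16*67.3 = 72.088
SE_est = SD * sqrt(rxx * (1 - rxx)) = 11.07 * sqrt(0.84 * 0.16) = 11.07 * sqrt(0.1344) = 4.058329
CI = T_est +/- z * SE_est, so width = 2 * z * SE_est = 2 * 2.576 * 4.058329
Width = 20.9085

20.9085


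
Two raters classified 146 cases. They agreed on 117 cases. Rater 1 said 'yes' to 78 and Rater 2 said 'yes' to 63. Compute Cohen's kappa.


P_o = 117/146 = 0.80137
P_e = (78*63 + 68*83) / 21316 = 0.495309
kappa = (P_o - P_e) / (1 - P_e)
kappa = (0.80137 - 0.495309) / (1 - 0.495309)
kappa = 0.6064

0.6064


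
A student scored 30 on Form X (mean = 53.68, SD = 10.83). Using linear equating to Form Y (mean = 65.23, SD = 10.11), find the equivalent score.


slope = SD_Y / SD_X = 10.11 / 10.83 ~ 0.9335
intercept = mean_Y - slope * mean_X = 65.23 - (10.11 / 10.83) * 53.68 ~ 15.1188
Y = slope * X + intercept. To avoid rounding drift from the rounded slope/intercept, evaluate the equivalent form Y = mean_Y + SD_Y * (X - mean_X) / SD_X at full precision:
Y = 65.23 + 10.11 * (30 - 53.68) / 10.83
Y = 65.23 - 10.11 * 23.68 / 10.83
Y = 65.23 - 239.4048 / 10.83
Y = 65.23 - 22.1057
Y = 43.1243

43.1243


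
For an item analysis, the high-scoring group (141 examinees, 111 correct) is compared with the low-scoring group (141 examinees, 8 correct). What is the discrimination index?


p_upper = 111/141 = 0.7872
p_lower = 8/141 = 0.0567
D = 0.7872 - 0.0567 = 0.7305

0.7305


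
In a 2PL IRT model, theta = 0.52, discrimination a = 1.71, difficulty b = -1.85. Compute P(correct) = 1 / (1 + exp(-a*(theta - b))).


a*(theta - b) = 1.71 * (0.52 - -1.85) = 4.0527
exp(-4.0527) = 0.0174
P = 1 / (1 + 0.0174)
P = 0.9829

0.9829


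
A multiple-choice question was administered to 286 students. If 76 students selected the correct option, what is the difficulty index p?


Item difficulty p = number correct / total examinees
p = 76 / 286
p = 0.2657

0.2657


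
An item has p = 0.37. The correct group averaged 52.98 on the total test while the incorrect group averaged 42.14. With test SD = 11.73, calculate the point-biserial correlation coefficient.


q = 1 - p = 0.63
rpb = ((M1 - M0) / SD) * sqrt(p * q)
rpb = ((52.98 - 42.14) / 11.73) * sqrt(0.37 * 0.63)
rpb = 0.4462

0.4462


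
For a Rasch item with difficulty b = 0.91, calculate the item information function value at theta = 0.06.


P = 1/(1+exp(-(0.06-0.91))) = 0.2994
I = P*(1-P) = 0.2994 * 0.7006
I = 0.2098

0.2098


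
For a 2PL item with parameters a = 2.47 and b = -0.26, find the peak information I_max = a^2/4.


For 2PL, max info at theta = b = -0.26
I_max = a^2 / 4 = 2.47^2 / 4
= 6.1009 / 4
I_max = 1.5252

1.5252


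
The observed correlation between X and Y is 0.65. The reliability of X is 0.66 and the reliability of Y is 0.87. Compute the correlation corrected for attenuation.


r_corrected = rxy / sqrt(rxx * ryy)
= 0.65 / sqrt(0.66 * 0.87)
= 0.65 / sqrt(0.5742)
= 0.65 / 0.75776
r_corrected = 0.8578

0.8578


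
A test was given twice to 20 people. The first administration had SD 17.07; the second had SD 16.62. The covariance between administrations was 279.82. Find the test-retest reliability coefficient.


r = cov(X,Y) / (SD_X * SD_Y)
r = 279.82 / (17.07 * 16.62)
r = 279.82 / 283.7034
r = 0.9863

0.9863


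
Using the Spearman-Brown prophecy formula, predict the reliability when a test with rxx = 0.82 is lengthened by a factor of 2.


r_new = (n * rxx) / (1 + (n-1) * rxx)
r_new = (2 * 0.82) / (1 + 1 * 0.82)
r_new = 1.64 / 1.82
r_new = 0.9011

0.9011


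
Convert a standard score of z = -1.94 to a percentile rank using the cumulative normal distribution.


CDF(z) = 0.5 * (1 + erf(z/sqrt(2)))
erf(-1.3718) = -0.9476
CDF = 0.0262
Percentile rank = 0.0262 * 100 = 2.62

2.62


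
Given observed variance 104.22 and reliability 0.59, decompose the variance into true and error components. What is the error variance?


var_true = rxx * var_obs = 0.59 * 104.22 = 61.4898
var_error = var_obs - var_true
var_error = 104.22 - 61.4898
var_error = 42.7302

42.7302


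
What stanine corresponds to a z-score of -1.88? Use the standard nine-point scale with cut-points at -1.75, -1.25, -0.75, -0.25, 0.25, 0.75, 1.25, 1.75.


Stanine boundaries: [-1.75, -1.25, -0.75, -0.25, 0.25, 0.75, 1.25, 1.75]
z = -1.88
Check each boundary:
  z < -1.75
  z < -1.25
  z < -0.75
  z < -0.25
  z < 0.25
  z < 0.75
  z < 1.25
  z < 1.75
Highest qualifying boundary gives stanine = 1

1


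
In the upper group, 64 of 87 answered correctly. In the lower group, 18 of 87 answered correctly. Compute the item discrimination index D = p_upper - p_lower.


p_upper = 64/87 = 0.7356
p_lower = 18/87 = 0.2069
D = 0.7356 - 0.2069 = 0.5287

0.5287


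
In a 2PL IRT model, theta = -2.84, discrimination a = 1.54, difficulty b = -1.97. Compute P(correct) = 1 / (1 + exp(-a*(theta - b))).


a*(theta - b) = 1.54 * (-2.84 - -1.97) = -1.3398
exp(--1.3398) = 3.8183
P = 1 / (1 + 3.8183)
P = 0.2075

0.2075


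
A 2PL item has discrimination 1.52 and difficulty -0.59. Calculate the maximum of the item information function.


For 2PL, max info at theta = b = -0.59
I_max = a^2 / 4 = 1.52^2 / 4
= 2.3104 / 4
I_max = 0.5776

0.5776


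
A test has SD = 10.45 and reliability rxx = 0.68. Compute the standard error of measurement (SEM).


SEM = SD * sqrt(1 - rxx)
SEM = 10.45 * sqrt(1 - 0.68)
SEM = 10.45 * sqrt(0.32) = 10.45 * 0.565685
SEM = 5.9114

5.9114


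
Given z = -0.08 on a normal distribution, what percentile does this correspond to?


CDF(z) = 0.5 * (1 + erf(z/sqrt(2)))
erf(-0.0566) = -0.0638
CDF = 0.4681
Percentile rank = 0.4681 * 100 = 46.81

46.81


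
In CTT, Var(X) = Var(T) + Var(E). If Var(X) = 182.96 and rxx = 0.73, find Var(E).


var_true = rxx * var_obs = 0.73 * 182.96 = 133.5608
var_error = var_obs - var_true
var_error = 182.96 - 133.5608
var_error = 49.3992

49.3992


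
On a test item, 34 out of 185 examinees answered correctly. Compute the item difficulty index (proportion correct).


Item difficulty p = number correct / total examinees
p = 34 / 185
p = 0.1838

0.1838


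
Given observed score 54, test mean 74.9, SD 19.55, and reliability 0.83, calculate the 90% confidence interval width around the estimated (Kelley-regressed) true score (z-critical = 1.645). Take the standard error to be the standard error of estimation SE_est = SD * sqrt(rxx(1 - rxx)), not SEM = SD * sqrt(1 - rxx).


True score estimate = 0.83*54 + 0.17*74.9 = 57.553
SE_est = SD * sqrt(rxx * (1 - rxx)) = 19.55 * sqrt(0.83 * 0.17) = 19.55 * sqrt(0.1411) = 7.343621
CI = T_est +/- z * SE_est, so width = 2 * z * SE_est = 2 * 1.645 * 7.343621
Width = 24.1605

24.1605


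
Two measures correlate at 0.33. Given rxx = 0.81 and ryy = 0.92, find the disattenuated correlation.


r_corrected = rxy / sqrt(rxx * ryy)
= 0.33 / sqrt(0.81 * 0.92)
= 0.33 / sqrt(0.7452)
= 0.33 / 0.86325
r_corrected = 0.3823

0.3823


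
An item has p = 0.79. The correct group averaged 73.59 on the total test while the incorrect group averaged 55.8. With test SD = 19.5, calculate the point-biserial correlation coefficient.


q = 1 - p = 0.21
rpb = ((M1 - M0) / SD) * sqrt(p * q)
rpb = ((73.59 - 55.8) / 19.5) * sqrt(0.79 * 0.21)
rpb = 0.3716

0.3716


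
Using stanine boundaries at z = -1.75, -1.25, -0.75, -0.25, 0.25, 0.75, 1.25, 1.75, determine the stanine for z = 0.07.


Stanine boundaries: [-1.75, -1.25, -0.75, -0.25, 0.25, 0.75, 1.25, 1.75]
z = 0.07
Check each boundary:
  z >= -1.75 -> could be stanine 2
  z >= -1.25 -> could be stanine 3
  z >= -0.75 -> could be stanine 4
  z >= -0.25 -> could be stanine 5
  z < 0.25
  z < 0.75
  z < 1.25
  z < 1.75
Highest qualifying boundary gives stanine = 5

5


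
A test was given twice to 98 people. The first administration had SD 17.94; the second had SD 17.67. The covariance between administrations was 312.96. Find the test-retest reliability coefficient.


r = cov(X,Y) / (SD_X * SD_Y)
r = 312.96 / (17.94 * 17.67)
r = 312.96 / 316.9998
r = 0.9873

0.9873


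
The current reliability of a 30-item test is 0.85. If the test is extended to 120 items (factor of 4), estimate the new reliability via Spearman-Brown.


r_new = (n * rxx) / (1 + (n-1) * rxx)
r_new = (4 * 0.85) / (1 + 3 * 0.85)
r_new = 3.4 / 3.55
r_new = 0.9577

0.9577


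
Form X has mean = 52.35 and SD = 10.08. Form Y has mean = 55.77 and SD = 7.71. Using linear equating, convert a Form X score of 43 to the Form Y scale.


slope = SD_Y / SD_X = 7.71 / 10.08 ~ 0.7649
intercept = mean_Y - slope * mean_X = 55.77 - (7.71 / 10.08) * 52.35 ~ 15.7285
Y = slope * X + intercept. To avoid rounding drift from the rounded slope/intercept, evaluate the equivalent form Y = mean_Y + SD_Y * (X - mean_X) / SD_X at full precision:
Y = 55.77 + 7.71 * (43 - 52.35) / 10.08
Y = 55.77 - 7.71 * 9.35 / 10.08
Y = 55.77 - 72.0885 / 10.08
Y = 55.77 - 7.1516
Y = 48.6184

48.6184


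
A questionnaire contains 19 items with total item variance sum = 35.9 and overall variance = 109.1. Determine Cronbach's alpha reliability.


alpha = (k/(k-1)) * (1 - sum(si^2)/s_total^2)
= (19/18) * (1 - 35.9/109.1)
alpha = 0.7082

0.7082


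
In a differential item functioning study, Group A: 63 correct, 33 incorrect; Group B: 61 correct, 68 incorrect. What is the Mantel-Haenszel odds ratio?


Odds_A = 63/33 = 1.9091
Odds_B = 61/68 = 0.8971
OR = Odds_A / Odds_B = 1.9091 / 0.8971
Exactly, OR = (63 * 68) / (33 * 61) = 4284 / 2013
OR = 2.1282

2.1282


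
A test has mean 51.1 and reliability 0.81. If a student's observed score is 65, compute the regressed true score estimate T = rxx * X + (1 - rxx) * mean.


T_est = rxx * X + (1 - rxx) * mean
T_est = 0.81 * 65 + 0.19 * 51.1
T_est = 52.65 + 9.709
T_est = 62.359

62.359


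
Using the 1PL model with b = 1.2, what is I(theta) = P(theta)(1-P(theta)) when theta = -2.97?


P = 1/(1+exp(-(-2.97-1.2))) = 0.0152
I = P*(1-P) = 0.0152 * 0.9848
I = 0.015

0.015


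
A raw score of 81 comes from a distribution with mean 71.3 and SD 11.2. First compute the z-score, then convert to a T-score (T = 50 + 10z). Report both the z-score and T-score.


z = (X - mean) / SD = (81 - 71.3) / 11.2
z = 9.7 / 11.2
z = 0.8661
T-score = T = 50 + 10z
Carry z at full precision (z = 9.7 / 11.2) into the conversion:
T-score = 50 + 10 * (9.7 / 11.2) = 50 + 97 / 11.2
T-score = 50 + 8.6607
T-score = 58.6607

58.6607


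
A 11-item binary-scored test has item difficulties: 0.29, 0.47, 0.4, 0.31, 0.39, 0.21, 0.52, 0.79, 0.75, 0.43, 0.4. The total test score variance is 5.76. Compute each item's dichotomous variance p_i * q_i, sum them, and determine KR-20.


For each item, compute p_i * q_i:
  Item 1: 0.29 * 0.71 = 0.2059
  Item 2: 0.47 * 0.53 = 0.2491
  Item 3: 0.4 * 0.6 = 0.24
  Item 4: 0.31 * 0.69 = 0.2139
  Item 5: 0.39 * 0.61 = 0.2379
  Item 6: 0.21 * 0.79 = 0.1659
  Item 7: 0.52 * 0.48 = 0.2496
  Item 8: 0.79 * 0.21 = 0.1659
  Item 9: 0.75 * 0.25 = 0.1875
  Item 10: 0.43 * 0.57 = 0.2451
  Item 11: 0.4 * 0.6 = 0.24
Sum(p_i * q_i) = 0.2059 + 0.2491 + 0.24 + 0.2139 + 0.2379 + 0.1659 + 0.2496 + 0.1659 + 0.1875 + 0.2451 + 0.24 = 2.4008
KR-20 = (k/(k-1)) * (1 - Sum(p_i*q_i) / Var_total)
= (11/10) * (1 - 2.4008/5.76)
= 1.1 * 0.5832
KR-20 = 0.6415

0.6415


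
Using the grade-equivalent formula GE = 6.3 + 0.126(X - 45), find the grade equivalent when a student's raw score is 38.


raw - median = 38 - 45 = -7
slope * diff = 0.126 * -7 = -0.882
GE = 6.3 + -0.882
GE = 5.418

5.418


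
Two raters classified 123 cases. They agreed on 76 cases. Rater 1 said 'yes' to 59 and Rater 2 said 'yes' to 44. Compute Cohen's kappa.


P_o = 76/123 = 0.617886
P_e = (59*44 + 64*79) / 15129 = 0.505784
kappa = (P_o - P_e) / (1 - P_e)
kappa = (0.617886 - 0.505784) / (1 - 0.505784)
kappa = 0.2268

0.2268


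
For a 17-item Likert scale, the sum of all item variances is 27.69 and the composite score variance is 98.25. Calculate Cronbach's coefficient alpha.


alpha = (k/(k-1)) * (1 - sum(si^2)/s_total^2)
= (17/16) * (1 - 27.69/98.25)
alpha = 0.7631

0.7631


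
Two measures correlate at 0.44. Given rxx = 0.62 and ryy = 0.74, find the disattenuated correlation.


r_corrected = rxy / sqrt(rxx * ryy)
= 0.44 / sqrt(0.62 * 0.74)
= 0.44 / sqrt(0.4588)
= 0.44 / 0.677348
r_corrected = 0.6496

0.6496


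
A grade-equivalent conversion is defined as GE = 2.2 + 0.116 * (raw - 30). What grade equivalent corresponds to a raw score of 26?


raw - median = 26 - 30 = -4
slope * diff = 0.116 * -4 = -0.464
GE = 2.2 + -0.464
GE = 1.736

1.736


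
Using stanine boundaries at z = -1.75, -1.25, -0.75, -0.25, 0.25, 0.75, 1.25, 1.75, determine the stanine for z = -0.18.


Stanine boundaries: [-1.75, -1.25, -0.75, -0.25, 0.25, 0.75, 1.25, 1.75]
z = -0.18
Check each boundary:
  z >= -1.75 -> could be stanine 2
  z >= -1.25 -> could be stanine 3
  z >= -0.75 -> could be stanine 4
  z >= -0.25 -> could be stanine 5
  z < 0.25
  z < 0.75
  z < 1.25
  z < 1.75
Highest qualifying boundary gives stanine = 5

5


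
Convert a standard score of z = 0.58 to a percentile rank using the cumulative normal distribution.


CDF(z) = 0.5 * (1 + erf(z/sqrt(2)))
erf(0.4101) = 0.4381
CDF = 0.719
Percentile rank = 0.719 * 100 = 71.9

71.9


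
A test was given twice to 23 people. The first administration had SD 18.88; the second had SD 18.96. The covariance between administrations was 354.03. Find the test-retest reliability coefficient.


r = cov(X,Y) / (SD_X * SD_Y)
r = 354.03 / (18.88 * 18.96)
r = 354.03 / 357.9648
r = 0.989

0.989


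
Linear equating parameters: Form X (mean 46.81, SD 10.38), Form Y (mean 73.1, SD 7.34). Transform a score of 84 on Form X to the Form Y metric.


slope = SD_Y / SD_X = 7.34 / 10.38 ~ 0.7071
intercept = mean_Y - slope * mean_X = 73.1 - (7.34 / 10.38) * 46.81 ~ 39.9993
Y = slope * X + intercept. To avoid rounding drift from the rounded slope/intercept, evaluate the equivalent form Y = mean_Y + SD_Y * (X - mean_X) / SD_X at full precision:
Y = 73.1 + 7.34 * (84 - 46.81) / 10.38
Y = 73.1 + 7.34 * 37.19 / 10.38
Y = 73.1 + 272.9746 / 10.38
Y = 73.1 + 26.2981
Y = 99.3981

99.3981


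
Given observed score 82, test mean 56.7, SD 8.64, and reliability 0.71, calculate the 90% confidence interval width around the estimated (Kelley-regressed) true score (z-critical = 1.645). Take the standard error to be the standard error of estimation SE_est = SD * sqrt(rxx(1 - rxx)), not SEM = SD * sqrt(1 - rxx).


True score estimate = 0.71*82 + 0.29*56.7 = 74.663
SE_est = SD * sqrt(rxx * (1 - rxx)) = 8.64 * sqrt(0.71 * 0.29) = 8.64 * sqrt(0.2059) = 3.920504
CI = T_est +/- z * SE_est, so width = 2 * z * SE_est = 2 * 1.645 * 3.920504
Width = 12.8985

12.8985


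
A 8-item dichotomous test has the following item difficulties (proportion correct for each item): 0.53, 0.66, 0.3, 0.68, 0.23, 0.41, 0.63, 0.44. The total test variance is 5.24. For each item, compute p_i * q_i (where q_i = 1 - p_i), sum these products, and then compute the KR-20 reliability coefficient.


For each item, compute p_i * q_i:
  Item 1: 0.53 * 0.47 = 0.2491
  Item 2: 0.66 * 0.34 = 0.2244
  Item 3: 0.3 * 0.7 = 0.21
  Item 4: 0.68 * 0.32 = 0.2176
  Item 5: 0.23 * 0.77 = 0.1771
  Item 6: 0.41 * 0.59 = 0.2419
  Item 7: 0.63 * 0.37 = 0.2331
  Item 8: 0.44 * 0.56 = 0.2464
Sum(p_i * q_i) = 0.2491 + 0.2244 + 0.21 + 0.2176 + 0.1771 + 0.2419 + 0.2331 + 0.2464 = 1.7996
KR-20 = (k/(k-1)) * (1 - Sum(p_i*q_i) / Var_total)
= (8/7) * (1 - 1.7996/5.24)
= 1.1429 * 0.6566
KR-20 = 0.7504

0.7504


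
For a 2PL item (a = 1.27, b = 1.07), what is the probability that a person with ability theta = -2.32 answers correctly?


a*(theta - b) = 1.27 * (-2.32 - 1.07) = -4.3053
exp(--4.3053) = 74.0914
P = 1 / (1 + 74.0914)
P = 0.0133

0.0133


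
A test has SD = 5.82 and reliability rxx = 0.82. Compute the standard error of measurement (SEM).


SEM = SD * sqrt(1 - rxx)
SEM = 5.82 * sqrt(1 - 0.82)
SEM = 5.82 * sqrt(0.18) = 5.82 * 0.424264
SEM = 2.4692

2.4692


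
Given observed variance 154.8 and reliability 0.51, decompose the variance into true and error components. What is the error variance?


var_true = rxx * var_obs = 0.51 * 154.8 = 78.948
var_error = var_obs - var_true
var_error = 154.8 - 78.948
var_error = 75.852

75.852


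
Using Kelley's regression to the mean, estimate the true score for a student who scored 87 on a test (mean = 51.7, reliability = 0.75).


T_est = rxx * X + (1 - rxx) * mean
T_est = 0.75 * 87 + 0.25 * 51.7
T_est = 65.25 + 12.925
T_est = 78.175

78.175


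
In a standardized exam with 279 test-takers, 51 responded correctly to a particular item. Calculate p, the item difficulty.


Item difficulty p = number correct / total examinees
p = 51 / 279
p = 0.1828

0.1828


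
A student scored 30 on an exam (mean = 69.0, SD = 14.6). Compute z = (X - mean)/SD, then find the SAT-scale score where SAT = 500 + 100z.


z = (X - mean) / SD = (30 - 69.0) / 14.6
z = -39.0 / 14.6
z = -2.6712
SAT-scale = SAT = 500 + 100z
Carry z at full precision (z = -39.0 / 14.6) into the conversion:
SAT-scale = 500 + 100 * (-39.0 / 14.6) = 500 + -3900 / 14.6
SAT-scale = 500 + -267.1233
SAT-scale = 232.8767

232.8767


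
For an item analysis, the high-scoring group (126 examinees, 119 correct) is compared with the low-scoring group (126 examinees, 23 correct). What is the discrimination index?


p_upper = 119/126 = 0.9444
p_lower = 23/126 = 0.1825
D = 0.9444 - 0.1825 = 0.7619

0.7619


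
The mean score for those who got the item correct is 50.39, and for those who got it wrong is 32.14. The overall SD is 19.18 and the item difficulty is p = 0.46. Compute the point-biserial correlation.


q = 1 - p = 0.54
rpb = ((M1 - M0) / SD) * sqrt(p * q)
rpb = ((50.39 - 32.14) / 19.18) * sqrt(0.46 * 0.54)
rpb = 0.4742

0.4742


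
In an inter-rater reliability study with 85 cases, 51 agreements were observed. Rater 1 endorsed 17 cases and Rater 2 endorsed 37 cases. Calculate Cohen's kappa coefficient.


P_o = 51/85 = 0.6
P_e = (17*37 + 68*48) / 7225 = 0.538824
kappa = (P_o - P_e) / (1 - P_e)
kappa = (0.6 - 0.538824) / (1 - 0.538824)
kappa = 0.1327

0.1327


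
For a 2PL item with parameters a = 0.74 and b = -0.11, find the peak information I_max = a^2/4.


For 2PL, max info at theta = b = -0.11
I_max = a^2 / 4 = 0.74^2 / 4
= 0.5476 / 4
I_max = 0.1369

0.1369


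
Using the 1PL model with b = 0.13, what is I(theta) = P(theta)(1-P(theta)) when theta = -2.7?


P = 1/(1+exp(-(-2.7-0.13))) = 0.0557
I = P*(1-P) = 0.0557 * 0.9443
I = 0.0526

0.0526


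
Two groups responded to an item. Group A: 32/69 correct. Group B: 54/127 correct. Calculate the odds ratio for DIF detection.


Odds_A = 32/37 = 0.8649
Odds_B = 54/73 = 0.7397
OR = Odds_A / Odds_B = 0.8649 / 0.7397
Exactly, OR = (32 * 73) / (37 * 54) = 2336 / 1998
OR = 1.1692

1.1692


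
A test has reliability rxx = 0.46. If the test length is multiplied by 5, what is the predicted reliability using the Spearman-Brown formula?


r_new = (n * rxx) / (1 + (n-1) * rxx)
r_new = (5 * 0.46) / (1 + 4 * 0.46)
r_new = 2.3 / 2.84
r_new = 0.8099

0.8099


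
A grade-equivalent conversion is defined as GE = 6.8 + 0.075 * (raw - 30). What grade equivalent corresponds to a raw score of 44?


raw - median = 44 - 30 = 14
slope * diff = 0.075 * 14 = 1.05
GE = 6.8 + 1.05
GE = 7.85

7.85


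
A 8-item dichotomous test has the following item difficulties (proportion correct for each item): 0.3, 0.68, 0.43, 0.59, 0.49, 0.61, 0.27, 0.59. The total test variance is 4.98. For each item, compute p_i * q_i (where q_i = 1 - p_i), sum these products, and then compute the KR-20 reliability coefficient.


For each item, compute p_i * q_i:
  Item 1: 0.3 * 0.7 = 0.21
  Item 2: 0.68 * 0.32 = 0.2176
  Item 3: 0.43 * 0.57 = 0.2451
  Item 4: 0.59 * 0.41 = 0.2419
  Item 5: 0.49 * 0.51 = 0.2499
  Item 6: 0.61 * 0.39 = 0.2379
  Item 7: 0.27 * 0.73 = 0.1971
  Item 8: 0.59 * 0.41 = 0.2419
Sum(p_i * q_i) = 0.21 + 0.2176 + 0.2451 + 0.2419 + 0.2499 + 0.2379 + 0.1971 + 0.2419 = 1.8414
KR-20 = (k/(k-1)) * (1 - Sum(p_i*q_i) / Var_total)
= (8/7) * (1 - 1.8414/4.98)
= 1.1429 * 0.6302
KR-20 = 0.7203

0.7203


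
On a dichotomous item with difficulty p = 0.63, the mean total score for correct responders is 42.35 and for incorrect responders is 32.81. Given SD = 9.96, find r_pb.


q = 1 - p = 0.37
rpb = ((M1 - M0) / SD) * sqrt(p * q)
rpb = ((42.35 - 32.81) / 9.96) * sqrt(0.63 * 0.37)
rpb = 0.4624

0.4624


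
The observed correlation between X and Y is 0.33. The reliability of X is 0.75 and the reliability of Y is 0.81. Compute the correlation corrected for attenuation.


r_corrected = rxy / sqrt(rxx * ryy)
= 0.33 / sqrt(0.75 * 0.81)
= 0.33 / sqrt(0.6075)
= 0.33 / 0.779423
r_corrected = 0.4234

0.4234


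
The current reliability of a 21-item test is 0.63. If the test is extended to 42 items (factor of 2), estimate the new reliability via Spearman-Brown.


r_new = (n * rxx) / (1 + (n-1) * rxx)
r_new = (2 * 0.63) / (1 + 1 * 0.63)
r_new = 1.26 / 1.63
r_new = 0.773

0.773


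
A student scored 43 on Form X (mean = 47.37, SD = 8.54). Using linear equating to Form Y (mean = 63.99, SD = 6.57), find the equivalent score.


slope = SD_Y / SD_X = 6.57 / 8.54 ~ 0.7693
intercept = mean_Y - slope * mean_X = 63.99 - (6.57 / 8.54) * 47.37 ~ 27.5473
Y = slope * X + intercept. To avoid rounding drift from the rounded slope/intercept, evaluate the equivalent form Y = mean_Y + SD_Y * (X - mean_X) / SD_X at full precision:
Y = 63.99 + 6.57 * (43 - 47.37) / 8.54
Y = 63.99 - 6.57 * 4.37 / 8.54
Y = 63.99 - 28.7109 / 8.54
Y = 63.99 - 3.3619
Y = 60.6281

60.6281


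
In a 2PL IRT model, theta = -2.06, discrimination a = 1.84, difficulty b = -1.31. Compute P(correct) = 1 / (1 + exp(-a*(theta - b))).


a*(theta - b) = 1.84 * (-2.06 - -1.31) = -1.38
exp(--1.38) = 3.9749
P = 1 / (1 + 3.9749)
P = 0.201

0.201


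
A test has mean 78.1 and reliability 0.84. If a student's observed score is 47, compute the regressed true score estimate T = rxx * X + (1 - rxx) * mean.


T_est = rxx * X + (1 - rxx) * mean
T_est = 0.84 * 47 + 0.16 * 78.1
T_est = 39.48 + 12.496
T_est = 51.976

51.976


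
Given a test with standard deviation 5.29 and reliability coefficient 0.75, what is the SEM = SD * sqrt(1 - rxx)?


SEM = SD * sqrt(1 - rxx)
SEM = 5.29 * sqrt(1 - 0.75)
SEM = 5.29 * sqrt(0.25) = 5.29 * 0.5
SEM = 2.645

2.645


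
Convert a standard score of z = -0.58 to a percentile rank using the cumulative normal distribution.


CDF(z) = 0.5 * (1 + erf(z/sqrt(2)))
erf(-0.4101) = -0.4381
CDF = 0.281
Percentile rank = 0.281 * 100 = 28.1

28.1


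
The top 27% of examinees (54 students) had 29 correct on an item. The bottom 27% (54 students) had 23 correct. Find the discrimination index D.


p_upper = 29/54 = 0.537
p_lower = 23/54 = 0.4259
D = 0.537 - 0.4259 = 0.1111

0.1111


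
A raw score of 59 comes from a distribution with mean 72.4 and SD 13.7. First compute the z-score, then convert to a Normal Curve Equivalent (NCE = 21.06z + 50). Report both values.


z = (X - mean) / SD = (59 - 72.4) / 13.7
z = -13.4 / 13.7
z = -0.9781
NCE = NCE = 21.06z + 50
Carry z at full precision (z = -13.4 / 13.7) into the conversion:
NCE = 21.06 * (-13.4 / 13.7) + 50 = -282.204 / 13.7 + 50
NCE = -20.5988 + 50
NCE = 29.4012

29.4012


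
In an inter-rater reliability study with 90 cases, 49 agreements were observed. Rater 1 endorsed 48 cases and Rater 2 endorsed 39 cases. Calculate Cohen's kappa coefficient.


P_o = 49/90 = 0.544444
P_e = (48*39 + 42*51) / 8100 = 0.495556
kappa = (P_o - P_e) / (1 - P_e)
kappa = (0.544444 - 0.495556) / (1 - 0.495556)
kappa = 0.0969

0.0969


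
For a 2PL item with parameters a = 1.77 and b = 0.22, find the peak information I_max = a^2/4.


For 2PL, max info at theta = b = 0.22
I_max = a^2 / 4 = 1.77^2 / 4
= 3.1329 / 4
I_max = 0.7832

0.7832


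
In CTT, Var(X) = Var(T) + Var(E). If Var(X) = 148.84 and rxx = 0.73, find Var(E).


var_true = rxx * var_obs = 0.73 * 148.84 = 108.6532
var_error = var_obs - var_true
var_error = 148.84 - 108.6532
var_error = 40.1868

40.1868


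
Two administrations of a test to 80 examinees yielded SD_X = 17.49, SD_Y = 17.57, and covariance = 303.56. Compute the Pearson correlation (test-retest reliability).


r = cov(X,Y) / (SD_X * SD_Y)
r = 303.56 / (17.49 * 17.57)
r = 303.56 / 307.2993
r = 0.9878

0.9878


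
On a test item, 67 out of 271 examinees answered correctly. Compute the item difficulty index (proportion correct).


Item difficulty p = number correct / total examinees
p = 67 / 271
p = 0.2472

0.2472


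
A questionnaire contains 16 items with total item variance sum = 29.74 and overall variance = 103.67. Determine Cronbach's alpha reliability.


alpha = (k/(k-1)) * (1 - sum(si^2)/s_total^2)
= (16/15) * (1 - 29.74/103.67)
alpha = 0.7607

0.7607


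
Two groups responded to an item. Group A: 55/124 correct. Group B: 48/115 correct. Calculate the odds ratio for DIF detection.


Odds_A = 55/69 = 0.7971
Odds_B = 48/67 = 0.7164
OR = Odds_A / Odds_B = 0.7971 / 0.7164
Exactly, OR = (55 * 67) / (69 * 48) = 3685 / 3312
OR = 1.1126

1.1126


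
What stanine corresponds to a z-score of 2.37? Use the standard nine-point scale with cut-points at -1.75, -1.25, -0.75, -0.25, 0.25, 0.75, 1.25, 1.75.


Stanine boundaries: [-1.75, -1.25, -0.75, -0.25, 0.25, 0.75, 1.25, 1.75]
z = 2.37
Check each boundary:
  z >= -1.75 -> could be stanine 2
  z >= -1.25 -> could be stanine 3
  z >= -0.75 -> could be stanine 4
  z >= -0.25 -> could be stanine 5
  z >= 0.25 -> could be stanine 6
  z >= 0.75 -> could be stanine 7
  z >= 1.25 -> could be stanine 8
  z >= 1.75 -> could be stanine 9
Highest qualifying boundary gives stanine = 9

9


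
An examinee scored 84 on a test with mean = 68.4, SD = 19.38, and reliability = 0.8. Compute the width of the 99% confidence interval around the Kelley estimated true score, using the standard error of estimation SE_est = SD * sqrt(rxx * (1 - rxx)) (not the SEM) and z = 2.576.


True score estimate = 0.8*84 + 0.2*68.4 = 80.88
SE_est = SD * sqrt(rxx * (1 - rxx)) = 19.38 * sqrt(0.8 * 0.2) = 19.38 * sqrt(0.16) = 7.752
CI = T_est +/- z * SE_est, so width = 2 * z * SE_est = 2 * 2.576 * 7.752
Width = 39.9383

39.9383
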